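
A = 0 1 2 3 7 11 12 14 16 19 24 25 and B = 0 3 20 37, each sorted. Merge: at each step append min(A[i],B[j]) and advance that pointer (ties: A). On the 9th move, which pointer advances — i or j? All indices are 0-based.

i

[i=0,j=0] A[i]=0<=B[j]=0 take 0 → i++
[i=1,j=0] A[i]=1>B[j]=0 take 0 → j++
[i=1,j=1] A[i]=1<=B[j]=3 take 1 → i++
[i=2,j=1] A[i]=2<=B[j]=3 take 2 → i++
[i=3,j=1] A[i]=3<=B[j]=3 take 3 → i++
[i=4,j=1] A[i]=7>B[j]=3 take 3 → j++
[i=4,j=2] A[i]=7<=B[j]=20 take 7 → i++
[i=5,j=2] A[i]=11<=B[j]=20 take 11 → i++
[i=6,j=2] A[i]=12<=B[j]=20 take 12 → i++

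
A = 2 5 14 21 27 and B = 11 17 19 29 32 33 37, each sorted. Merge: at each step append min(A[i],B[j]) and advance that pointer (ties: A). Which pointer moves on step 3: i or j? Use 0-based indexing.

[i=0,j=0] A[i]=2<=B[j]=11 take 2 → i++
[i=1,j=0] A[i]=5<=B[j]=11 take 5 → i++
[i=2,j=0] A[i]=14>B[j]=11 take 11 → j++

j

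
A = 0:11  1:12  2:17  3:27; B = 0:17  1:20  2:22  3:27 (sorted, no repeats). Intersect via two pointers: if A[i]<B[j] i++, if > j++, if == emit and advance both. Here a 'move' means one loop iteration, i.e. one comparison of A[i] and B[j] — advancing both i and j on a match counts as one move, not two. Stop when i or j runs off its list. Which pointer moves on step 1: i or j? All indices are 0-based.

i

[i=0,j=0] 11<17 → i++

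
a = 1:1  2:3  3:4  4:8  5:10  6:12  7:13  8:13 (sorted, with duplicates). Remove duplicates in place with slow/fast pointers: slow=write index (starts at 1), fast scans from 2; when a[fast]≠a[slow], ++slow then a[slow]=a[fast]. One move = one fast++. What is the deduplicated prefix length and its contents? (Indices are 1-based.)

length 7; prefix = [1, 3, 4, 8, 10, 12, 13]

slow=1 fast=2: a[fast]=3≠a[slow]=1 write a[2]=3, slow++,fast++
slow=2 fast=3: a[fast]=4≠a[slow]=3 write a[3]=4, slow++,fast++
slow=3 fast=4: a[fast]=8≠a[slow]=4 write a[4]=8, slow++,fast++
slow=4 fast=5: a[fast]=10≠a[slow]=8 write a[5]=10, slow++,fast++
slow=5 fast=6: a[fast]=12≠a[slow]=10 write a[6]=12, slow++,fast++
slow=6 fast=7: a[fast]=13≠a[slow]=12 write a[7]=13, slow++,fast++
slow=7 fast=8: a[fast]=13=a[slow] dup, fast++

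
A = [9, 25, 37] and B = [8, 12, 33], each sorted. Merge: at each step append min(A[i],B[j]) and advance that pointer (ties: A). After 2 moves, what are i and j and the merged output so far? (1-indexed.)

i=2, j=2, merged so far=[8, 9]

i=1 j=1: A[i]=9>B[j]=8 take 8, j++
i=1 j=2: A[i]=9<=B[j]=12 take 9, i++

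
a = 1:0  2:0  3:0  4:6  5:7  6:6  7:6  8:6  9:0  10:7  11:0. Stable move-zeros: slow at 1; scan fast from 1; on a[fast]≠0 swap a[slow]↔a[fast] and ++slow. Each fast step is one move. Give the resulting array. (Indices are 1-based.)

slow=1 fast=1: a[fast]=0, fast++
slow=1 fast=2: a[fast]=0, fast++
slow=1 fast=3: a[fast]=0, fast++
slow=1 fast=4: a[fast]=6≠0 swap→a[1]=6, slow++,fast++
slow=2 fast=5: a[fast]=7≠0 swap→a[2]=7, slow++,fast++
slow=3 fast=6: a[fast]=6≠0 swap→a[3]=6, slow++,fast++
slow=4 fast=7: a[fast]=6≠0 swap→a[4]=6, slow++,fast++
slow=5 fast=8: a[fast]=6≠0 swap→a[5]=6, slow++,fast++
slow=6 fast=9: a[fast]=0, fast++
slow=6 fast=10: a[fast]=7≠0 swap→a[6]=7, slow++,fast++
slow=7 fast=11: a[fast]=0, fast++

[6, 7, 6, 6, 6, 7, 0, 0, 0, 0, 0]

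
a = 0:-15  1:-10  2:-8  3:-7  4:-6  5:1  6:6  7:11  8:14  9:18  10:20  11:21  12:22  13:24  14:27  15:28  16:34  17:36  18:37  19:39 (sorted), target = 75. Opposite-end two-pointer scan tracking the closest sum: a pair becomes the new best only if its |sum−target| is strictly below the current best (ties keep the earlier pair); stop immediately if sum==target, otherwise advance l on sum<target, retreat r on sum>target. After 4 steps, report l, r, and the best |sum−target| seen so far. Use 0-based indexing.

[0,19] -15+39=24 d=51 * → l++
[1,19] -10+39=29 d=46 * → l++
[2,19] -8+39=31 d=44 * → l++
[3,19] -7+39=32 d=43 * → l++

l=4, r=19, best |Δ|=43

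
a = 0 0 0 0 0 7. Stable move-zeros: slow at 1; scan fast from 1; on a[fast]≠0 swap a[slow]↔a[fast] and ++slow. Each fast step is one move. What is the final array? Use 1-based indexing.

(s=1,f=1) a[fast]=0 → fast++
(s=1,f=2) a[fast]=0 → fast++
(s=1,f=3) a[fast]=0 → fast++
(s=1,f=4) a[fast]=0 → fast++
(s=1,f=5) a[fast]=0 → fast++
(s=1,f=6) a[fast]=7≠0 swap→a[1]=7 → slow++,fast++

[7, 0, 0, 0, 0, 0]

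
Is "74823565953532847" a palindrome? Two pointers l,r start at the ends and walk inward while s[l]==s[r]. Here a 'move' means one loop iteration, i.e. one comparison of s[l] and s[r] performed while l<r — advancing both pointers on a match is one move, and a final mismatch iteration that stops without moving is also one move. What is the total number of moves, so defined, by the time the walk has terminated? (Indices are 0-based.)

[0,16] '7'=='7' → l++,r--
[1,15] '4'=='4' → l++,r--
[2,14] '8'=='8' → l++,r--
[3,13] '2'=='2' → l++,r--
[4,12] '3'=='3' → l++,r--
[5,11] '5'=='5' → l++,r--
[6,10] '6'!='3' → stop

7 moves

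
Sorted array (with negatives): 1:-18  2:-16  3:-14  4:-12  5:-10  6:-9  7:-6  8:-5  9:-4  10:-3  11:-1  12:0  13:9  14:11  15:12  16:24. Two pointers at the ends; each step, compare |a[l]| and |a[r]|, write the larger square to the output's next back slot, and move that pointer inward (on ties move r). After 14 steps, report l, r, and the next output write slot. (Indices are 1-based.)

l=1 r=16: |-18|<=|24| out[16]=576, r--
l=1 r=15: |-18|>|12| out[15]=324, l++
l=2 r=15: |-16|>|12| out[14]=256, l++
l=3 r=15: |-14|>|12| out[13]=196, l++
l=4 r=15: |-12|<=|12| out[12]=144, r--
l=4 r=14: |-12|>|11| out[11]=144, l++
l=5 r=14: |-10|<=|11| out[10]=121, r--
l=5 r=13: |-10|>|9| out[9]=100, l++
l=6 r=13: |-9|<=|9| out[8]=81, r--
l=6 r=12: |-9|>|0| out[7]=81, l++
l=7 r=12: |-6|>|0| out[6]=36, l++
l=8 r=12: |-5|>|0| out[5]=25, l++
l=9 r=12: |-4|>|0| out[4]=16, l++
l=10 r=12: |-3|>|0| out[3]=9, l++

l=11, r=12, next write slot=2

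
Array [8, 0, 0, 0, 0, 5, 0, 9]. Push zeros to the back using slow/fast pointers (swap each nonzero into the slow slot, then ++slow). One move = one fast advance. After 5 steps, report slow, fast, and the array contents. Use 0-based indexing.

(s=0,f=0) a[fast]=8≠0 swap→a[0]=8 → slow++,fast++
(s=1,f=1) a[fast]=0 → fast++
(s=1,f=2) a[fast]=0 → fast++
(s=1,f=3) a[fast]=0 → fast++
(s=1,f=4) a[fast]=0 → fast++

slow=1, fast=5, a=[8, 0, 0, 0, 0, 5, 0, 9]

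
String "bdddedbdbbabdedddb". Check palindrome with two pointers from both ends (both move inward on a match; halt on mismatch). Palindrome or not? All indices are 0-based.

not a palindrome (mismatch at 7,10)

[0,17] 'b'=='b' → l++,r--
[1,16] 'd'=='d' → l++,r--
[2,15] 'd'=='d' → l++,r--
[3,14] 'd'=='d' → l++,r--
[4,13] 'e'=='e' → l++,r--
[5,12] 'd'=='d' → l++,r--
[6,11] 'b'=='b' → l++,r--
[7,10] 'd'!='a' → stop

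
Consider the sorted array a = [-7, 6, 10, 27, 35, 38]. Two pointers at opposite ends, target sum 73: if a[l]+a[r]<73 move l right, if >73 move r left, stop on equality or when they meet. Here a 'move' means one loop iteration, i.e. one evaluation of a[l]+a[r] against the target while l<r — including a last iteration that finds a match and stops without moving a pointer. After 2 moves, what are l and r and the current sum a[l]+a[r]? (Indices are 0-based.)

l=2, r=5, sum=48

[0,5] -7+38=31 <73 → l++
[1,5] 6+38=44 <73 → l++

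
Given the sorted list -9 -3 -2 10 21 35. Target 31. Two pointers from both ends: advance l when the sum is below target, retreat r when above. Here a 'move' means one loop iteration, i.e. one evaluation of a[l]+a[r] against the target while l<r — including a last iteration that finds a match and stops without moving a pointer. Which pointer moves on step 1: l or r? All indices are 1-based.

l=1 r=6: -9+35=26 <31, l++

l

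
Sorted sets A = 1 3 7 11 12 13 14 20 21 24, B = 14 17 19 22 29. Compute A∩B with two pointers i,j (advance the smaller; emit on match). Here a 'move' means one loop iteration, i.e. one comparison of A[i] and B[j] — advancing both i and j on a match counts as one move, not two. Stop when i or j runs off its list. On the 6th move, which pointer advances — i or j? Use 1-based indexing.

[i=1,j=1] 1<14 → i++
[i=2,j=1] 3<14 → i++
[i=3,j=1] 7<14 → i++
[i=4,j=1] 11<14 → i++
[i=5,j=1] 12<14 → i++
[i=6,j=1] 13<14 → i++

i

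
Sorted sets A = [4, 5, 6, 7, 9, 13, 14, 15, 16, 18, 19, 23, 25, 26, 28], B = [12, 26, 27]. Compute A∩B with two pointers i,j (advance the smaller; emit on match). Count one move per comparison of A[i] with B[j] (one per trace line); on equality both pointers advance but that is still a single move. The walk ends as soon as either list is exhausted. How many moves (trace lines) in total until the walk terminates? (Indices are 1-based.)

16 moves

i=1 j=1: 4<12, i++
i=2 j=1: 5<12, i++
i=3 j=1: 6<12, i++
i=4 j=1: 7<12, i++
i=5 j=1: 9<12, i++
i=6 j=1: 13>12, j++
i=6 j=2: 13<26, i++
i=7 j=2: 14<26, i++
i=8 j=2: 15<26, i++
i=9 j=2: 16<26, i++
i=10 j=2: 18<26, i++
i=11 j=2: 19<26, i++
i=12 j=2: 23<26, i++
i=13 j=2: 25<26, i++
i=14 j=2: 26==26 emit, i++,j++
i=15 j=3: 28>27, j++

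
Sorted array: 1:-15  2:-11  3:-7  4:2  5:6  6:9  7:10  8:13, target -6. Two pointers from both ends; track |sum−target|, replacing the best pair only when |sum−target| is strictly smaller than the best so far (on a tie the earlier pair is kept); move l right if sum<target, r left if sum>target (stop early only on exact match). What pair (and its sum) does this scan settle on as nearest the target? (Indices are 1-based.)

pair (-15, 9) with sum -6 (|Δ|=0)

[1,8] -15+13=-2 d=4 * → r--
[1,7] -15+10=-5 d=1 * → r--
[1,6] -15+9=-6 d=0 * → stop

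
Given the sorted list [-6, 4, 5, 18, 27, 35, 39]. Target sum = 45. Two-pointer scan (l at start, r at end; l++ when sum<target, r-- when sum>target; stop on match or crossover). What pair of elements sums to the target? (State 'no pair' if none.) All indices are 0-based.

(18, 27)

[0,6] -6+39=33 <45 → l++
[1,6] 4+39=43 <45 → l++
[2,6] 5+39=44 <45 → l++
[3,6] 18+39=57 >45 → r--
[3,5] 18+35=53 >45 → r--
[3,4] 18+27=45 → found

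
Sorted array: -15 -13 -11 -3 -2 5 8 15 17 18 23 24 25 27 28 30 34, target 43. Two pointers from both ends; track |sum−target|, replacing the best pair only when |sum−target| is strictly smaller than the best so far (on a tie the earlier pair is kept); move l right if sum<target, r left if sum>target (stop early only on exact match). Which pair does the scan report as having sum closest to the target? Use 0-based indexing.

pair (15, 28) with sum 43 (|Δ|=0)

[0,16] -15+34=19 d=24 * → l++
[1,16] -13+34=21 d=22 * → l++
[2,16] -11+34=23 d=20 * → l++
[3,16] -3+34=31 d=12 * → l++
[4,16] -2+34=32 d=11 * → l++
[5,16] 5+34=39 d=4 * → l++
[6,16] 8+34=42 d=1 * → l++
[7,16] 15+34=49 d=6 → r--
[7,15] 15+30=45 d=2 → r--
[7,14] 15+28=43 d=0 * → stop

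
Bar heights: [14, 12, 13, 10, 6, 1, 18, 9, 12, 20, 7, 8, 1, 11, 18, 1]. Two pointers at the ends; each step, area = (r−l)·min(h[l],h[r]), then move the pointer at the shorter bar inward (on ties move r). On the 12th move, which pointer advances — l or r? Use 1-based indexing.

[1,16] min(14,1)*15=15 best=15 * → r--
[1,15] min(14,18)*14=196 best=196 * → l++
[2,15] min(12,18)*13=156 best=196 → l++
[3,15] min(13,18)*12=156 best=196 → l++
[4,15] min(10,18)*11=110 best=196 → l++
[5,15] min(6,18)*10=60 best=196 → l++
[6,15] min(1,18)*9=9 best=196 → l++
[7,15] min(18,18)*8=144 best=196 → r--
[7,14] min(18,11)*7=77 best=196 → r--
[7,13] min(18,1)*6=6 best=196 → r--
[7,12] min(18,8)*5=40 best=196 → r--
[7,11] min(18,7)*4=28 best=196 → r--

r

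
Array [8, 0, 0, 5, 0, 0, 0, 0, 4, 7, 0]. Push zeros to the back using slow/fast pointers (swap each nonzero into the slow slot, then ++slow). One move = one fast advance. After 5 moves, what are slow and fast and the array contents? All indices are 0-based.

(s=0,f=0) a[fast]=8≠0 swap→a[0]=8 → slow++,fast++
(s=1,f=1) a[fast]=0 → fast++
(s=1,f=2) a[fast]=0 → fast++
(s=1,f=3) a[fast]=5≠0 swap→a[1]=5 → slow++,fast++
(s=2,f=4) a[fast]=0 → fast++

slow=2, fast=5, a=[8, 5, 0, 0, 0, 0, 0, 0, 4, 7, 0]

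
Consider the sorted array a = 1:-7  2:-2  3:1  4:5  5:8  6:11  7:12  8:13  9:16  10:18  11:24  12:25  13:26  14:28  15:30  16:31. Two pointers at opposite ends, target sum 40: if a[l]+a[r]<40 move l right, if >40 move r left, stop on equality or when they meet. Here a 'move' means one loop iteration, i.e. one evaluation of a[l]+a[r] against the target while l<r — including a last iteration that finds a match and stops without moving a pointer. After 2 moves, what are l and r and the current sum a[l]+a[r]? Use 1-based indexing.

l=3, r=16, sum=32

[1,16] -7+31=24 <40 → l++
[2,16] -2+31=29 <40 → l++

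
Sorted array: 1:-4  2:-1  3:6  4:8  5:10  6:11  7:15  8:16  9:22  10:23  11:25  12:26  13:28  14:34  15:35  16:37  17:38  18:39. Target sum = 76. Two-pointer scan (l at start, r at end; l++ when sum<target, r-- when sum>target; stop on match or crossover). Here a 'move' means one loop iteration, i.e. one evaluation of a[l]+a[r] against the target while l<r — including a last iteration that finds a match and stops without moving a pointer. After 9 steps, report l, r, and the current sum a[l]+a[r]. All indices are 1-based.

l=10, r=18, sum=62

[1,18] -4+39=35 <76 → l++
[2,18] -1+39=38 <76 → l++
[3,18] 6+39=45 <76 → l++
[4,18] 8+39=47 <76 → l++
[5,18] 10+39=49 <76 → l++
[6,18] 11+39=50 <76 → l++
[7,18] 15+39=54 <76 → l++
[8,18] 16+39=55 <76 → l++
[9,18] 22+39=61 <76 → l++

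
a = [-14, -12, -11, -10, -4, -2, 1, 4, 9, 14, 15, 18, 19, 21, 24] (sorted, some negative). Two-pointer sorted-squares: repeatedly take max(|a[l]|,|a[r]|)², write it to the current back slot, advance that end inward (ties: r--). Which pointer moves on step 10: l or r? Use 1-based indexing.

l

l=1 r=15: |-14|<=|24| out[15]=576, r--
l=1 r=14: |-14|<=|21| out[14]=441, r--
l=1 r=13: |-14|<=|19| out[13]=361, r--
l=1 r=12: |-14|<=|18| out[12]=324, r--
l=1 r=11: |-14|<=|15| out[11]=225, r--
l=1 r=10: |-14|<=|14| out[10]=196, r--
l=1 r=9: |-14|>|9| out[9]=196, l++
l=2 r=9: |-12|>|9| out[8]=144, l++
l=3 r=9: |-11|>|9| out[7]=121, l++
l=4 r=9: |-10|>|9| out[6]=100, l++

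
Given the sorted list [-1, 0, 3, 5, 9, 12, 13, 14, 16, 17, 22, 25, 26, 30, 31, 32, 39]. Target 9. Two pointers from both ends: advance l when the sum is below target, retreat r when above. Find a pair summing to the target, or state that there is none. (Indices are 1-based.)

[1,17] -1+39=38 >9 → r--
[1,16] -1+32=31 >9 → r--
[1,15] -1+31=30 >9 → r--
[1,14] -1+30=29 >9 → r--
[1,13] -1+26=25 >9 → r--
[1,12] -1+25=24 >9 → r--
[1,11] -1+22=21 >9 → r--
[1,10] -1+17=16 >9 → r--
[1,9] -1+16=15 >9 → r--
[1,8] -1+14=13 >9 → r--
[1,7] -1+13=12 >9 → r--
[1,6] -1+12=11 >9 → r--
[1,5] -1+9=8 <9 → l++
[2,5] 0+9=9 → found

(0, 9)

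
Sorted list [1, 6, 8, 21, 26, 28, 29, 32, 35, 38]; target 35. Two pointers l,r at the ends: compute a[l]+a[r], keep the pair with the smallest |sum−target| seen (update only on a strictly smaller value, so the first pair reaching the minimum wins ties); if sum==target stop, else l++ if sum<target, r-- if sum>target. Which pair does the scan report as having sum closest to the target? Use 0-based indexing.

l=0 r=9: 1+38=39 d=4 *, r--
l=0 r=8: 1+35=36 d=1 *, r--
l=0 r=7: 1+32=33 d=2, l++
l=1 r=7: 6+32=38 d=3, r--
l=1 r=6: 6+29=35 d=0 *, stop

pair (6, 29) with sum 35 (|Δ|=0)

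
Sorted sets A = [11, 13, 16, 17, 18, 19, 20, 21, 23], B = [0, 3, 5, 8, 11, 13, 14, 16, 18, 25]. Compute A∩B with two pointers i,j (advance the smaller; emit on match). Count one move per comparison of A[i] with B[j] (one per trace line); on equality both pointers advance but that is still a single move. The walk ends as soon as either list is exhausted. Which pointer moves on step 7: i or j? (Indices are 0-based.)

j

i=0 j=0: 11>0, j++
i=0 j=1: 11>3, j++
i=0 j=2: 11>5, j++
i=0 j=3: 11>8, j++
i=0 j=4: 11==11 emit, i++,j++
i=1 j=5: 13==13 emit, i++,j++
i=2 j=6: 16>14, j++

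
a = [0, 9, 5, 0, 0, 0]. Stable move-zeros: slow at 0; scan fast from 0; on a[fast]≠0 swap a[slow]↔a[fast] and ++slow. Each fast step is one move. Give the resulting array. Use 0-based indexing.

slow=0 fast=0: a[fast]=0, fast++
slow=0 fast=1: a[fast]=9≠0 swap→a[0]=9, slow++,fast++
slow=1 fast=2: a[fast]=5≠0 swap→a[1]=5, slow++,fast++
slow=2 fast=3: a[fast]=0, fast++
slow=2 fast=4: a[fast]=0, fast++
slow=2 fast=5: a[fast]=0, fast++

[9, 5, 0, 0, 0, 0]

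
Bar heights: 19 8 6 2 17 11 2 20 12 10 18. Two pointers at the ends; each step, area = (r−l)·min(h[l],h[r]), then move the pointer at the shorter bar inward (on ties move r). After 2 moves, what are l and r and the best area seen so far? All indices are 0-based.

l=0 r=10: min(19,18)*10=180 best=180 *, r--
l=0 r=9: min(19,10)*9=90 best=180, r--

l=0, r=8, best area=180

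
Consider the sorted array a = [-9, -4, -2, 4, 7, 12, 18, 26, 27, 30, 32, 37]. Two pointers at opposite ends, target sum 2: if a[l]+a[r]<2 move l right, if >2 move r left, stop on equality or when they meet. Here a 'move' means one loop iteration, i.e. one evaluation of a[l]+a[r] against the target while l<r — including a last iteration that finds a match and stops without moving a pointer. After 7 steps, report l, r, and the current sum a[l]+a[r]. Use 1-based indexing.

l=1 r=12: -9+37=28 >2, r--
l=1 r=11: -9+32=23 >2, r--
l=1 r=10: -9+30=21 >2, r--
l=1 r=9: -9+27=18 >2, r--
l=1 r=8: -9+26=17 >2, r--
l=1 r=7: -9+18=9 >2, r--
l=1 r=6: -9+12=3 >2, r--

l=1, r=5, sum=-2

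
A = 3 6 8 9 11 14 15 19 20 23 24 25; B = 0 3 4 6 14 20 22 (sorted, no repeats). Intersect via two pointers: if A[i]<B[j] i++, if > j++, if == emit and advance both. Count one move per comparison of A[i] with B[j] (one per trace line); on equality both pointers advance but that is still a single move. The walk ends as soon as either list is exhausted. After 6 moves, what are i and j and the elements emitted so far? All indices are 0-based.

i=4, j=4, emitted=[3, 6]

[i=0,j=0] 3>0 → j++
[i=0,j=1] 3==3 emit → i++,j++
[i=1,j=2] 6>4 → j++
[i=1,j=3] 6==6 emit → i++,j++
[i=2,j=4] 8<14 → i++
[i=3,j=4] 9<14 → i++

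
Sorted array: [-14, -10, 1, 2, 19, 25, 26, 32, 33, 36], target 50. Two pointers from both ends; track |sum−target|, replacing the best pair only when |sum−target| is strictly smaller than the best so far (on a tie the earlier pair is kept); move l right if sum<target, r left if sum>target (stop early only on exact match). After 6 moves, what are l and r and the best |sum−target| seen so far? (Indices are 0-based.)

l=4, r=7, best |Δ|=2

l=0 r=9: -14+36=22 d=28 *, l++
l=1 r=9: -10+36=26 d=24 *, l++
l=2 r=9: 1+36=37 d=13 *, l++
l=3 r=9: 2+36=38 d=12 *, l++
l=4 r=9: 19+36=55 d=5 *, r--
l=4 r=8: 19+33=52 d=2 *, r--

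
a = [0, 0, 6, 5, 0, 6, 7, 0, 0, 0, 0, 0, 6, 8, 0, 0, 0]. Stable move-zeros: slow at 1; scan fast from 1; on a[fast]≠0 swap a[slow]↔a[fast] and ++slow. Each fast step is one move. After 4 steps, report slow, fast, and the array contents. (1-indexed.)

slow=3, fast=5, a=[6, 5, 0, 0, 0, 6, 7, 0, 0, 0, 0, 0, 6, 8, 0, 0, 0]

slow=1 fast=1: a[fast]=0, fast++
slow=1 fast=2: a[fast]=0, fast++
slow=1 fast=3: a[fast]=6≠0 swap→a[1]=6, slow++,fast++
slow=2 fast=4: a[fast]=5≠0 swap→a[2]=5, slow++,fast++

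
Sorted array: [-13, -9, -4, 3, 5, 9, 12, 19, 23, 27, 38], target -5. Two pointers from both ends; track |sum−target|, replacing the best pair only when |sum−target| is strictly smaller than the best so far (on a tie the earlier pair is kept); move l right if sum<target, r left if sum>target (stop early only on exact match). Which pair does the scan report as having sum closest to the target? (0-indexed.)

pair (-13, 9) with sum -4 (|Δ|=1)

l=0 r=10: -13+38=25 d=30 *, r--
l=0 r=9: -13+27=14 d=19 *, r--
l=0 r=8: -13+23=10 d=15 *, r--
l=0 r=7: -13+19=6 d=11 *, r--
l=0 r=6: -13+12=-1 d=4 *, r--
l=0 r=5: -13+9=-4 d=1 *, r--
l=0 r=4: -13+5=-8 d=3, l++
l=1 r=4: -9+5=-4 d=1, r--
l=1 r=3: -9+3=-6 d=1, l++
l=2 r=3: -4+3=-1 d=4, r--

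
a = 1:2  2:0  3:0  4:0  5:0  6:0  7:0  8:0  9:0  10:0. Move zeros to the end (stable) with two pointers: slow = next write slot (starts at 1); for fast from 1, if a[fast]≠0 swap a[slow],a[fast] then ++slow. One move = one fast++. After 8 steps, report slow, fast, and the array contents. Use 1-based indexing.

(s=1,f=1) a[fast]=2≠0 swap→a[1]=2 → slow++,fast++
(s=2,f=2) a[fast]=0 → fast++
(s=2,f=3) a[fast]=0 → fast++
(s=2,f=4) a[fast]=0 → fast++
(s=2,f=5) a[fast]=0 → fast++
(s=2,f=6) a[fast]=0 → fast++
(s=2,f=7) a[fast]=0 → fast++
(s=2,f=8) a[fast]=0 → fast++

slow=2, fast=9, a=[2, 0, 0, 0, 0, 0, 0, 0, 0, 0]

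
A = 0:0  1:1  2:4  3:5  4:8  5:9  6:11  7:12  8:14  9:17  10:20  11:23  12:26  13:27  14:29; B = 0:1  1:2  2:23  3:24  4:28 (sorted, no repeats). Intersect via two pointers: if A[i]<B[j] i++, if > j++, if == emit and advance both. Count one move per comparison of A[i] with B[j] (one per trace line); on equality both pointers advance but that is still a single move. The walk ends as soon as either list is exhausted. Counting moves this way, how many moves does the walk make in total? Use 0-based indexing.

i=0 j=0: 0<1, i++
i=1 j=0: 1==1 emit, i++,j++
i=2 j=1: 4>2, j++
i=2 j=2: 4<23, i++
i=3 j=2: 5<23, i++
i=4 j=2: 8<23, i++
i=5 j=2: 9<23, i++
i=6 j=2: 11<23, i++
i=7 j=2: 12<23, i++
i=8 j=2: 14<23, i++
i=9 j=2: 17<23, i++
i=10 j=2: 20<23, i++
i=11 j=2: 23==23 emit, i++,j++
i=12 j=3: 26>24, j++
i=12 j=4: 26<28, i++
i=13 j=4: 27<28, i++
i=14 j=4: 29>28, j++

17 moves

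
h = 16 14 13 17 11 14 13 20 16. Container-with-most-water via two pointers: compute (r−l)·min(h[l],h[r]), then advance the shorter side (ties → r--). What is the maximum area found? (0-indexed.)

max area = 128

l=0 r=8: min(16,16)*8=128 best=128 *, r--
l=0 r=7: min(16,20)*7=112 best=128, l++
l=1 r=7: min(14,20)*6=84 best=128, l++
l=2 r=7: min(13,20)*5=65 best=128, l++
l=3 r=7: min(17,20)*4=68 best=128, l++
l=4 r=7: min(11,20)*3=33 best=128, l++
l=5 r=7: min(14,20)*2=28 best=128, l++
l=6 r=7: min(13,20)*1=13 best=128, l++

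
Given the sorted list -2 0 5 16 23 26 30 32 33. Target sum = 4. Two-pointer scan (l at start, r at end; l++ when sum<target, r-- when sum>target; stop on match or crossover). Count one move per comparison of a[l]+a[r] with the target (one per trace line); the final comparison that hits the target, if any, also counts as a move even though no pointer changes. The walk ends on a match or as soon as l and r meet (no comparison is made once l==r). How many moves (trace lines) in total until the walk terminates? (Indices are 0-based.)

8 moves

l=0 r=8: -2+33=31 >4, r--
l=0 r=7: -2+32=30 >4, r--
l=0 r=6: -2+30=28 >4, r--
l=0 r=5: -2+26=24 >4, r--
l=0 r=4: -2+23=21 >4, r--
l=0 r=3: -2+16=14 >4, r--
l=0 r=2: -2+5=3 <4, l++
l=1 r=2: 0+5=5 >4, r--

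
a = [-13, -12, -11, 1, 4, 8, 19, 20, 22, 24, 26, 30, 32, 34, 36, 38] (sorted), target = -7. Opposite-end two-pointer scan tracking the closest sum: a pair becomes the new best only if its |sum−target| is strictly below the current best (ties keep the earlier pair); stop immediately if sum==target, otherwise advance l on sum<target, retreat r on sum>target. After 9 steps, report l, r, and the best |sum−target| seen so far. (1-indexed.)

l=1, r=7, best |Δ|=14

l=1 r=16: -13+38=25 d=32 *, r--
l=1 r=15: -13+36=23 d=30 *, r--
l=1 r=14: -13+34=21 d=28 *, r--
l=1 r=13: -13+32=19 d=26 *, r--
l=1 r=12: -13+30=17 d=24 *, r--
l=1 r=11: -13+26=13 d=20 *, r--
l=1 r=10: -13+24=11 d=18 *, r--
l=1 r=9: -13+22=9 d=16 *, r--
l=1 r=8: -13+20=7 d=14 *, r--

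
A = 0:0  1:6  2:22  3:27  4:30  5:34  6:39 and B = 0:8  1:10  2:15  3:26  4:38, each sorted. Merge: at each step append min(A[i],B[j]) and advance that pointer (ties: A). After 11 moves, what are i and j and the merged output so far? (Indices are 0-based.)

[i=0,j=0] A[i]=0<=B[j]=8 take 0 → i++
[i=1,j=0] A[i]=6<=B[j]=8 take 6 → i++
[i=2,j=0] A[i]=22>B[j]=8 take 8 → j++
[i=2,j=1] A[i]=22>B[j]=10 take 10 → j++
[i=2,j=2] A[i]=22>B[j]=15 take 15 → j++
[i=2,j=3] A[i]=22<=B[j]=26 take 22 → i++
[i=3,j=3] A[i]=27>B[j]=26 take 26 → j++
[i=3,j=4] A[i]=27<=B[j]=38 take 27 → i++
[i=4,j=4] A[i]=30<=B[j]=38 take 30 → i++
[i=5,j=4] A[i]=34<=B[j]=38 take 34 → i++
[i=6,j=4] A[i]=39>B[j]=38 take 38 → j++

i=6, j=5, merged so far=[0, 6, 8, 10, 15, 22, 26, 27, 30, 34, 38]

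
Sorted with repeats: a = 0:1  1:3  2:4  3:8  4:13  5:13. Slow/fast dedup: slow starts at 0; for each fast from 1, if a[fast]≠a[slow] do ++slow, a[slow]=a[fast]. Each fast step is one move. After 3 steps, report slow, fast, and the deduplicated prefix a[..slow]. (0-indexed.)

slow=3, fast=4, prefix=[1, 3, 4, 8]

slow=0 fast=1: a[fast]=3≠a[slow]=1 write a[1]=3, slow++,fast++
slow=1 fast=2: a[fast]=4≠a[slow]=3 write a[2]=4, slow++,fast++
slow=2 fast=3: a[fast]=8≠a[slow]=4 write a[3]=8, slow++,fast++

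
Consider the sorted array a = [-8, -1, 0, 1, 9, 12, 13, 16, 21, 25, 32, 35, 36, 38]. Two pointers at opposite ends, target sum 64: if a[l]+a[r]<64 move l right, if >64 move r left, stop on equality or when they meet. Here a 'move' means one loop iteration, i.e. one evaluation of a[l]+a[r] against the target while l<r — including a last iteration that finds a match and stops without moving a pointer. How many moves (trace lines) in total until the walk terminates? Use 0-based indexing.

13 moves

[0,13] -8+38=30 <64 → l++
[1,13] -1+38=37 <64 → l++
[2,13] 0+38=38 <64 → l++
[3,13] 1+38=39 <64 → l++
[4,13] 9+38=47 <64 → l++
[5,13] 12+38=50 <64 → l++
[6,13] 13+38=51 <64 → l++
[7,13] 16+38=54 <64 → l++
[8,13] 21+38=59 <64 → l++
[9,13] 25+38=63 <64 → l++
[10,13] 32+38=70 >64 → r--
[10,12] 32+36=68 >64 → r--
[10,11] 32+35=67 >64 → r--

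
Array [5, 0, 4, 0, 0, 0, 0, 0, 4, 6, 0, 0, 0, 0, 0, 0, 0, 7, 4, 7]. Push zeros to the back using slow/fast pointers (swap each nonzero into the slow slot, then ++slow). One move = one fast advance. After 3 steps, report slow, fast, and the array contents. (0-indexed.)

slow=2, fast=3, a=[5, 4, 0, 0, 0, 0, 0, 0, 4, 6, 0, 0, 0, 0, 0, 0, 0, 7, 4, 7]

slow=0 fast=0: a[fast]=5≠0 swap→a[0]=5, slow++,fast++
slow=1 fast=1: a[fast]=0, fast++
slow=1 fast=2: a[fast]=4≠0 swap→a[1]=4, slow++,fast++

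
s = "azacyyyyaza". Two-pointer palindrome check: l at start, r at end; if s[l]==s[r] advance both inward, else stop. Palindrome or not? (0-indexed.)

not a palindrome (mismatch at 3,7)

l=0 r=10: 'a'=='a', l++,r--
l=1 r=9: 'z'=='z', l++,r--
l=2 r=8: 'a'=='a', l++,r--
l=3 r=7: 'c'!='y', stop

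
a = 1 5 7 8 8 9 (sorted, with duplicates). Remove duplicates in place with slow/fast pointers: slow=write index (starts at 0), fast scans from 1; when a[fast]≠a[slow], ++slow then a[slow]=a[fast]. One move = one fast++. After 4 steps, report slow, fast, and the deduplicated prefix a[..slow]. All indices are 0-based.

slow=0 fast=1: a[fast]=5≠a[slow]=1 write a[1]=5, slow++,fast++
slow=1 fast=2: a[fast]=7≠a[slow]=5 write a[2]=7, slow++,fast++
slow=2 fast=3: a[fast]=8≠a[slow]=7 write a[3]=8, slow++,fast++
slow=3 fast=4: a[fast]=8=a[slow] dup, fast++

slow=3, fast=5, prefix=[1, 5, 7, 8]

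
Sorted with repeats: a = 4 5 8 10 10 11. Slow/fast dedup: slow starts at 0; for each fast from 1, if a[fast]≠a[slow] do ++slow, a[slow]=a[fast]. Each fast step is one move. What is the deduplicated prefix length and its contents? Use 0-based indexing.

length 5; prefix = [4, 5, 8, 10, 11]

(s=0,f=1) a[fast]=5≠a[slow]=4 write a[1]=5 → slow++,fast++
(s=1,f=2) a[fast]=8≠a[slow]=5 write a[2]=8 → slow++,fast++
(s=2,f=3) a[fast]=10≠a[slow]=8 write a[3]=10 → slow++,fast++
(s=3,f=4) a[fast]=10=a[slow] dup → fast++
(s=3,f=5) a[fast]=11≠a[slow]=10 write a[4]=11 → slow++,fast++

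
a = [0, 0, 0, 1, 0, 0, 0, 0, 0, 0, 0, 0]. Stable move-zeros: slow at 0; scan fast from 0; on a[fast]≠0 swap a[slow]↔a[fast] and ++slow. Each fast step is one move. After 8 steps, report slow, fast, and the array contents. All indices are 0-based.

(s=0,f=0) a[fast]=0 → fast++
(s=0,f=1) a[fast]=0 → fast++
(s=0,f=2) a[fast]=0 → fast++
(s=0,f=3) a[fast]=1≠0 swap→a[0]=1 → slow++,fast++
(s=1,f=4) a[fast]=0 → fast++
(s=1,f=5) a[fast]=0 → fast++
(s=1,f=6) a[fast]=0 → fast++
(s=1,f=7) a[fast]=0 → fast++

slow=1, fast=8, a=[1, 0, 0, 0, 0, 0, 0, 0, 0, 0, 0, 0]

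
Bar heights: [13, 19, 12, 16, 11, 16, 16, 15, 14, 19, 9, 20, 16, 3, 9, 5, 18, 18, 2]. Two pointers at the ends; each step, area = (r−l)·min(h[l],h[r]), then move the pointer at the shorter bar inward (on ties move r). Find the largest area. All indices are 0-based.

max area = 288

[0,18] min(13,2)*18=36 best=36 * → r--
[0,17] min(13,18)*17=221 best=221 * → l++
[1,17] min(19,18)*16=288 best=288 * → r--
[1,16] min(19,18)*15=270 best=288 → r--
[1,15] min(19,5)*14=70 best=288 → r--
[1,14] min(19,9)*13=117 best=288 → r--
[1,13] min(19,3)*12=36 best=288 → r--
[1,12] min(19,16)*11=176 best=288 → r--
[1,11] min(19,20)*10=190 best=288 → l++
[2,11] min(12,20)*9=108 best=288 → l++
[3,11] min(16,20)*8=128 best=288 → l++
[4,11] min(11,20)*7=77 best=288 → l++
[5,11] min(16,20)*6=96 best=288 → l++
[6,11] min(16,20)*5=80 best=288 → l++
[7,11] min(15,20)*4=60 best=288 → l++
[8,11] min(14,20)*3=42 best=288 → l++
[9,11] min(19,20)*2=38 best=288 → l++
[10,11] min(9,20)*1=9 best=288 → l++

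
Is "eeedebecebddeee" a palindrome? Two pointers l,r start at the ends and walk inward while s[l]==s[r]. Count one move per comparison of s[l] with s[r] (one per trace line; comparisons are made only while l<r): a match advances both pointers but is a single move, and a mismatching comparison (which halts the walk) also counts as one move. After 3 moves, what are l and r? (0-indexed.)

l=3, r=11

l=0 r=14: 'e'=='e', l++,r--
l=1 r=13: 'e'=='e', l++,r--
l=2 r=12: 'e'=='e', l++,r--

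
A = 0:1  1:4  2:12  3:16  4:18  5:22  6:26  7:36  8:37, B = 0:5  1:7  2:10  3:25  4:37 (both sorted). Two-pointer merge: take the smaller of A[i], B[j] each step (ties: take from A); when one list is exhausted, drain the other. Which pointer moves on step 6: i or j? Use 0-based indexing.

i=0 j=0: A[i]=1<=B[j]=5 take 1, i++
i=1 j=0: A[i]=4<=B[j]=5 take 4, i++
i=2 j=0: A[i]=12>B[j]=5 take 5, j++
i=2 j=1: A[i]=12>B[j]=7 take 7, j++
i=2 j=2: A[i]=12>B[j]=10 take 10, j++
i=2 j=3: A[i]=12<=B[j]=25 take 12, i++

i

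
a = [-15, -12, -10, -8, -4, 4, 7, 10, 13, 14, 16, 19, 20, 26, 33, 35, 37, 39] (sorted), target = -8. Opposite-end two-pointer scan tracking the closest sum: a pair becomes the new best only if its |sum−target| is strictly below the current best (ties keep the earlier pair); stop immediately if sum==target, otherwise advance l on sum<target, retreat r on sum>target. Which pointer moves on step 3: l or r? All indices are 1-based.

r

[1,18] -15+39=24 d=32 * → r--
[1,17] -15+37=22 d=30 * → r--
[1,16] -15+35=20 d=28 * → r--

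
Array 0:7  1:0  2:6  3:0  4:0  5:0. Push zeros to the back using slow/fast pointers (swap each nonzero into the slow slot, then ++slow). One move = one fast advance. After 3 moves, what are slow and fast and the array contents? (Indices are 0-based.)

(s=0,f=0) a[fast]=7≠0 swap→a[0]=7 → slow++,fast++
(s=1,f=1) a[fast]=0 → fast++
(s=1,f=2) a[fast]=6≠0 swap→a[1]=6 → slow++,fast++

slow=2, fast=3, a=[7, 6, 0, 0, 0, 0]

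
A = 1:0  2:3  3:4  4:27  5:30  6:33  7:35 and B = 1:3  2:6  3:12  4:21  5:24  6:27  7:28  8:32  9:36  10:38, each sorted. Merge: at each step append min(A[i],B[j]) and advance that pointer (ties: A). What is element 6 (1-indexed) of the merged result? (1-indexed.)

i=1 j=1: A[i]=0<=B[j]=3 take 0, i++
i=2 j=1: A[i]=3<=B[j]=3 take 3, i++
i=3 j=1: A[i]=4>B[j]=3 take 3, j++
i=3 j=2: A[i]=4<=B[j]=6 take 4, i++
i=4 j=2: A[i]=27>B[j]=6 take 6, j++
i=4 j=3: A[i]=27>B[j]=12 take 12, j++
i=4 j=4: A[i]=27>B[j]=21 take 21, j++
i=4 j=5: A[i]=27>B[j]=24 take 24, j++
i=4 j=6: A[i]=27<=B[j]=27 take 27, i++
i=5 j=6: A[i]=30>B[j]=27 take 27, j++
i=5 j=7: A[i]=30>B[j]=28 take 28, j++
i=5 j=8: A[i]=30<=B[j]=32 take 30, i++
i=6 j=8: A[i]=33>B[j]=32 take 32, j++
i=6 j=9: A[i]=33<=B[j]=36 take 33, i++
i=7 j=9: A[i]=35<=B[j]=36 take 35, i++
i=8 j=9: A done, take B[j]=36, j++
i=8 j=10: A done, take B[j]=38, j++

merged[6] = 12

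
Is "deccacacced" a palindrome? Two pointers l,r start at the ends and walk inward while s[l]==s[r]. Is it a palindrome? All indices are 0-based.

palindrome

l=0 r=10: 'd'=='d', l++,r--
l=1 r=9: 'e'=='e', l++,r--
l=2 r=8: 'c'=='c', l++,r--
l=3 r=7: 'c'=='c', l++,r--
l=4 r=6: 'a'=='a', l++,r--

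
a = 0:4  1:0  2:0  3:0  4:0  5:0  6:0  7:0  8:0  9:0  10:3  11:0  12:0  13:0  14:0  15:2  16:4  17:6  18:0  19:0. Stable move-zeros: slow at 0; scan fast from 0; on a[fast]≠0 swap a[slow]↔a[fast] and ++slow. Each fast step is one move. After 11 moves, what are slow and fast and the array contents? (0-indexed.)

slow=0 fast=0: a[fast]=4≠0 swap→a[0]=4, slow++,fast++
slow=1 fast=1: a[fast]=0, fast++
slow=1 fast=2: a[fast]=0, fast++
slow=1 fast=3: a[fast]=0, fast++
slow=1 fast=4: a[fast]=0, fast++
slow=1 fast=5: a[fast]=0, fast++
slow=1 fast=6: a[fast]=0, fast++
slow=1 fast=7: a[fast]=0, fast++
slow=1 fast=8: a[fast]=0, fast++
slow=1 fast=9: a[fast]=0, fast++
slow=1 fast=10: a[fast]=3≠0 swap→a[1]=3, slow++,fast++

slow=2, fast=11, a=[4, 3, 0, 0, 0, 0, 0, 0, 0, 0, 0, 0, 0, 0, 0, 2, 4, 6, 0, 0]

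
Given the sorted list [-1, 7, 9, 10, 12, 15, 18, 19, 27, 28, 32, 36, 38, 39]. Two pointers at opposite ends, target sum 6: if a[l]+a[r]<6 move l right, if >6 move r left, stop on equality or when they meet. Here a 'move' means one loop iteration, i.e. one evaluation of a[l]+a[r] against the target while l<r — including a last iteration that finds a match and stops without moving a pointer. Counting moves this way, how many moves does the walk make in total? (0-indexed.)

l=0 r=13: -1+39=38 >6, r--
l=0 r=12: -1+38=37 >6, r--
l=0 r=11: -1+36=35 >6, r--
l=0 r=10: -1+32=31 >6, r--
l=0 r=9: -1+28=27 >6, r--
l=0 r=8: -1+27=26 >6, r--
l=0 r=7: -1+19=18 >6, r--
l=0 r=6: -1+18=17 >6, r--
l=0 r=5: -1+15=14 >6, r--
l=0 r=4: -1+12=11 >6, r--
l=0 r=3: -1+10=9 >6, r--
l=0 r=2: -1+9=8 >6, r--
l=0 r=1: -1+7=6, found

13 moves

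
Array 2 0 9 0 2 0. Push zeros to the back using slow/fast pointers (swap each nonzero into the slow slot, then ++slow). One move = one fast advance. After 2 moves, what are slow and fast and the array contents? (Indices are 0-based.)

(s=0,f=0) a[fast]=2≠0 swap→a[0]=2 → slow++,fast++
(s=1,f=1) a[fast]=0 → fast++

slow=1, fast=2, a=[2, 0, 9, 0, 2, 0]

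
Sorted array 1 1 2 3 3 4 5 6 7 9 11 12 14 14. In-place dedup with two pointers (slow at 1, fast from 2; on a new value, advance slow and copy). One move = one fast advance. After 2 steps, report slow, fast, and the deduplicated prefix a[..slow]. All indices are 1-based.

slow=1 fast=2: a[fast]=1=a[slow] dup, fast++
slow=1 fast=3: a[fast]=2≠a[slow]=1 write a[2]=2, slow++,fast++

slow=2, fast=4, prefix=[1, 2]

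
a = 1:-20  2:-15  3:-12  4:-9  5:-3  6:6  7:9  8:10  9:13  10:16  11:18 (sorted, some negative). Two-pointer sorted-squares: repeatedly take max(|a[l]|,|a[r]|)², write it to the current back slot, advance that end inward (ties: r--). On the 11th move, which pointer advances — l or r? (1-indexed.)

l=1 r=11: |-20|>|18| out[11]=400, l++
l=2 r=11: |-15|<=|18| out[10]=324, r--
l=2 r=10: |-15|<=|16| out[9]=256, r--
l=2 r=9: |-15|>|13| out[8]=225, l++
l=3 r=9: |-12|<=|13| out[7]=169, r--
l=3 r=8: |-12|>|10| out[6]=144, l++
l=4 r=8: |-9|<=|10| out[5]=100, r--
l=4 r=7: |-9|<=|9| out[4]=81, r--
l=4 r=6: |-9|>|6| out[3]=81, l++
l=5 r=6: |-3|<=|6| out[2]=36, r--
l=5 r=5: |-3|<=|-3| out[1]=9, r--

r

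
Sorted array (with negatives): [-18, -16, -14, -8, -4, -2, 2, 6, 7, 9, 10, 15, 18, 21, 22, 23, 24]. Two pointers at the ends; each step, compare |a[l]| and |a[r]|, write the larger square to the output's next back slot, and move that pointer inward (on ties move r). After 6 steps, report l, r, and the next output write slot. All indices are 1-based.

l=2, r=12, next write slot=11

[1,17] |-18|<=|24| out[17]=576 → r--
[1,16] |-18|<=|23| out[16]=529 → r--
[1,15] |-18|<=|22| out[15]=484 → r--
[1,14] |-18|<=|21| out[14]=441 → r--
[1,13] |-18|<=|18| out[13]=324 → r--
[1,12] |-18|>|15| out[12]=324 → l++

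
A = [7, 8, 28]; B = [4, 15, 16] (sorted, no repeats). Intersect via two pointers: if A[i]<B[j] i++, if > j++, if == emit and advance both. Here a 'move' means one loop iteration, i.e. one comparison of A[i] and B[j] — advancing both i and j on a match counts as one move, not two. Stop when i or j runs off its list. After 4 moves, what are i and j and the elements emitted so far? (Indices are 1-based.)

[i=1,j=1] 7>4 → j++
[i=1,j=2] 7<15 → i++
[i=2,j=2] 8<15 → i++
[i=3,j=2] 28>15 → j++

i=3, j=3, emitted=[]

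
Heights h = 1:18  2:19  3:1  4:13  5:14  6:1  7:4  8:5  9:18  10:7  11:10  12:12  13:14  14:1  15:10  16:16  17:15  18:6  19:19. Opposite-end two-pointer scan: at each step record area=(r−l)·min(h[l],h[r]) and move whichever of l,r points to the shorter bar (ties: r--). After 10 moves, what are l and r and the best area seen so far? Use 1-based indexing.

l=2, r=10, best area=324

[1,19] min(18,19)*18=324 best=324 * → l++
[2,19] min(19,19)*17=323 best=324 → r--
[2,18] min(19,6)*16=96 best=324 → r--
[2,17] min(19,15)*15=225 best=324 → r--
[2,16] min(19,16)*14=224 best=324 → r--
[2,15] min(19,10)*13=130 best=324 → r--
[2,14] min(19,1)*12=12 best=324 → r--
[2,13] min(19,14)*11=154 best=324 → r--
[2,12] min(19,12)*10=120 best=324 → r--
[2,11] min(19,10)*9=90 best=324 → r--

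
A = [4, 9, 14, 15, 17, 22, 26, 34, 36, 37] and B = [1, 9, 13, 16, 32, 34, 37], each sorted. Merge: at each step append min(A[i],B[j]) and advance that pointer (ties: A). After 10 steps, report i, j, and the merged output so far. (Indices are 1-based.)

[i=1,j=1] A[i]=4>B[j]=1 take 1 → j++
[i=1,j=2] A[i]=4<=B[j]=9 take 4 → i++
[i=2,j=2] A[i]=9<=B[j]=9 take 9 → i++
[i=3,j=2] A[i]=14>B[j]=9 take 9 → j++
[i=3,j=3] A[i]=14>B[j]=13 take 13 → j++
[i=3,j=4] A[i]=14<=B[j]=16 take 14 → i++
[i=4,j=4] A[i]=15<=B[j]=16 take 15 → i++
[i=5,j=4] A[i]=17>B[j]=16 take 16 → j++
[i=5,j=5] A[i]=17<=B[j]=32 take 17 → i++
[i=6,j=5] A[i]=22<=B[j]=32 take 22 → i++

i=7, j=5, merged so far=[1, 4, 9, 9, 13, 14, 15, 16, 17, 22]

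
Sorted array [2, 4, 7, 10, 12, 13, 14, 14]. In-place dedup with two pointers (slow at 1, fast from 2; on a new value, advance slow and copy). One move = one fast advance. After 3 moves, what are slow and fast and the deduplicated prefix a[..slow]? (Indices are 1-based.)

slow=1 fast=2: a[fast]=4≠a[slow]=2 write a[2]=4, slow++,fast++
slow=2 fast=3: a[fast]=7≠a[slow]=4 write a[3]=7, slow++,fast++
slow=3 fast=4: a[fast]=10≠a[slow]=7 write a[4]=10, slow++,fast++

slow=4, fast=5, prefix=[2, 4, 7, 10]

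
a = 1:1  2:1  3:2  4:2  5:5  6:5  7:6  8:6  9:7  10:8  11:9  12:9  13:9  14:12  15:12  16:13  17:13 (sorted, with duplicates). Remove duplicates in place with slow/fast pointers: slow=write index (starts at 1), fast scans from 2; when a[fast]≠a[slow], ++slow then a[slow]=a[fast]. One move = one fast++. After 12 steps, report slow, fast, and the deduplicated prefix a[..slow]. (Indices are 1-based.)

slow=7, fast=14, prefix=[1, 2, 5, 6, 7, 8, 9]

slow=1 fast=2: a[fast]=1=a[slow] dup, fast++
slow=1 fast=3: a[fast]=2≠a[slow]=1 write a[2]=2, slow++,fast++
slow=2 fast=4: a[fast]=2=a[slow] dup, fast++
slow=2 fast=5: a[fast]=5≠a[slow]=2 write a[3]=5, slow++,fast++
slow=3 fast=6: a[fast]=5=a[slow] dup, fast++
slow=3 fast=7: a[fast]=6≠a[slow]=5 write a[4]=6, slow++,fast++
slow=4 fast=8: a[fast]=6=a[slow] dup, fast++
slow=4 fast=9: a[fast]=7≠a[slow]=6 write a[5]=7, slow++,fast++
slow=5 fast=10: a[fast]=8≠a[slow]=7 write a[6]=8, slow++,fast++
slow=6 fast=11: a[fast]=9≠a[slow]=8 write a[7]=9, slow++,fast++
slow=7 fast=12: a[fast]=9=a[slow] dup, fast++
slow=7 fast=13: a[fast]=9=a[slow] dup, fast++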